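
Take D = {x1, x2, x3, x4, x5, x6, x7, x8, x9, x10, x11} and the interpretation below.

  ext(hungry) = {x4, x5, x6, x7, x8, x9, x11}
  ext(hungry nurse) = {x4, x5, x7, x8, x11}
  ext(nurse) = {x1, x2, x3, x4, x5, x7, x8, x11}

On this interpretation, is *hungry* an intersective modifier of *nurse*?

yes

⟦hungry⟧ ∩ ⟦nurse⟧ = {x4, x5, x6, x7, x8, x9, x11} ∩ {x1, x2, x3, x4, x5, x7, x8, x11} = {x4, x5, x7, x8, x11}
Observed ⟦hungry nurse⟧ = {x4, x5, x7, x8, x11}.
These coincide, so the modifier is intersective here.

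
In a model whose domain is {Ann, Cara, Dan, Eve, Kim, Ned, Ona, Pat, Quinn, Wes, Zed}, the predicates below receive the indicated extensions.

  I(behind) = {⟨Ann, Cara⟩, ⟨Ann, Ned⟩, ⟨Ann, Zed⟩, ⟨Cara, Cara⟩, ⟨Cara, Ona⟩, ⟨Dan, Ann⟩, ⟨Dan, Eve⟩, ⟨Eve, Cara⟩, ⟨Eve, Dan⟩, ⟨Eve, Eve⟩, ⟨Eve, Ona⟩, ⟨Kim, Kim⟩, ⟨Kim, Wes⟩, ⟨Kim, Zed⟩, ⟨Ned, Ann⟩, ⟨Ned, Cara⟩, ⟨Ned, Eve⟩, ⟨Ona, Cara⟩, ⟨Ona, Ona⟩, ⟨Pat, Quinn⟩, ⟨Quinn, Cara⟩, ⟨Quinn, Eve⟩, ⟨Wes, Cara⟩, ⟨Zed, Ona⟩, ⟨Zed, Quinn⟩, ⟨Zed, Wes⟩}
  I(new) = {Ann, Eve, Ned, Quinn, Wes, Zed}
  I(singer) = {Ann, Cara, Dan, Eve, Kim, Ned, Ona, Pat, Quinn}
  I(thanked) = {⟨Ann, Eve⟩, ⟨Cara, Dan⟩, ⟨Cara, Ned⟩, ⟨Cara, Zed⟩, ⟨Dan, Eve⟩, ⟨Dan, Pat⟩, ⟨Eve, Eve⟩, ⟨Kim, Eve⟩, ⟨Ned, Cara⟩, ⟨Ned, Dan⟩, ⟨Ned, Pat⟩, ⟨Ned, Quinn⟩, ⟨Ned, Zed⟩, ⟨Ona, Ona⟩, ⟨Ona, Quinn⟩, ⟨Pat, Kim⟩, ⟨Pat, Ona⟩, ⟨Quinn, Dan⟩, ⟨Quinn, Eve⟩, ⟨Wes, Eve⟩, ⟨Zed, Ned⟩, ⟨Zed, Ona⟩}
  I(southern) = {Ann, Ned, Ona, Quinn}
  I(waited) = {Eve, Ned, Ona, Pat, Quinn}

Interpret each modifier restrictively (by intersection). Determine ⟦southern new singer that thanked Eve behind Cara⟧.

{Ann, Quinn}

⟦that thanked Eve⟧ = {x : ⟨x, Eve⟩ ∈ ⟦thanked⟧} = {Ann, Dan, Eve, Kim, Quinn, Wes}
⟦behind Cara⟧ = {x : ⟨x, Cara⟩ ∈ ⟦behind⟧} = {Ann, Cara, Eve, Ned, Ona, Quinn, Wes}
⟦singer⟧ = {Ann, Cara, Dan, Eve, Kim, Ned, Ona, Pat, Quinn}
… ∩ ⟦that thanked Eve⟧ = {Ann, Cara, Dan, Eve, Kim, Ned, Ona, Pat, Quinn} ∩ {Ann, Dan, Eve, Kim, Quinn, Wes} = {Ann, Dan, Eve, Kim, Quinn}
… ∩ ⟦behind Cara⟧ = {Ann, Dan, Eve, Kim, Quinn} ∩ {Ann, Cara, Eve, Ned, Ona, Quinn, Wes} = {Ann, Eve, Quinn}
… ∩ ⟦southern⟧ = {Ann, Eve, Quinn} ∩ {Ann, Ned, Ona, Quinn} = {Ann, Quinn}
… ∩ ⟦new⟧ = {Ann, Quinn} ∩ {Ann, Eve, Ned, Quinn, Wes, Zed} = {Ann, Quinn}
So ⟦southern new singer that thanked Eve behind Cara⟧ = {Ann, Quinn}.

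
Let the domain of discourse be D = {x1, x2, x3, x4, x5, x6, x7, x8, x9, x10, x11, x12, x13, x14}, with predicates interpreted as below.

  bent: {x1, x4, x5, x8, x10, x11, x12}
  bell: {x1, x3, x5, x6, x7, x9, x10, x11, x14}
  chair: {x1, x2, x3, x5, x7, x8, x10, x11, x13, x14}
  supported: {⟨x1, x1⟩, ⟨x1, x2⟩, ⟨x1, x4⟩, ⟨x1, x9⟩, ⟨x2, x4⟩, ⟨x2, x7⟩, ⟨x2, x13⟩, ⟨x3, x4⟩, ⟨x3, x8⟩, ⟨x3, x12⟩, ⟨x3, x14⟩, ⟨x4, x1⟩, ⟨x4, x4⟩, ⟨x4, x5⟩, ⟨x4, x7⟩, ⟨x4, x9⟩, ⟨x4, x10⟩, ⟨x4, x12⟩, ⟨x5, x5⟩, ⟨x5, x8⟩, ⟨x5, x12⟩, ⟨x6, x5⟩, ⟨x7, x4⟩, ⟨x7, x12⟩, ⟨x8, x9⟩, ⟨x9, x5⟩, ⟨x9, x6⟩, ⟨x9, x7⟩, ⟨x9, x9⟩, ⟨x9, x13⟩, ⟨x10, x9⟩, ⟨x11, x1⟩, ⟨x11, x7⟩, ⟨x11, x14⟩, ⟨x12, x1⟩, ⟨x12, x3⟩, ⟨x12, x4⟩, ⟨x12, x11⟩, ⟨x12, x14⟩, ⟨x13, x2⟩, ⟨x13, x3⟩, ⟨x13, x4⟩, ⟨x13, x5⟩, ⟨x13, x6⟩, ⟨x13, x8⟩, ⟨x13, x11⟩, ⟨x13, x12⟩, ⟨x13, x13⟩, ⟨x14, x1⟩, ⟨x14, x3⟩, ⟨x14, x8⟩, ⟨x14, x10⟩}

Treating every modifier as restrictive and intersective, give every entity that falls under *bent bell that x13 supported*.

{x5, x11}

⟦that x13 supported⟧ = {x : ⟨x13, x⟩ ∈ ⟦supported⟧} = {x2, x3, x4, x5, x6, x8, x11, x12, x13}
⟦bell⟧ = {x1, x3, x5, x6, x7, x9, x10, x11, x14}
… ∩ ⟦that x13 supported⟧ = {x1, x3, x5, x6, x7, x9, x10, x11, x14} ∩ {x2, x3, x4, x5, x6, x8, x11, x12, x13} = {x3, x5, x6, x11}
… ∩ ⟦bent⟧ = {x3, x5, x6, x11} ∩ {x1, x4, x5, x8, x10, x11, x12} = {x5, x11}
So ⟦bent bell that x13 supported⟧ = {x5, x11}.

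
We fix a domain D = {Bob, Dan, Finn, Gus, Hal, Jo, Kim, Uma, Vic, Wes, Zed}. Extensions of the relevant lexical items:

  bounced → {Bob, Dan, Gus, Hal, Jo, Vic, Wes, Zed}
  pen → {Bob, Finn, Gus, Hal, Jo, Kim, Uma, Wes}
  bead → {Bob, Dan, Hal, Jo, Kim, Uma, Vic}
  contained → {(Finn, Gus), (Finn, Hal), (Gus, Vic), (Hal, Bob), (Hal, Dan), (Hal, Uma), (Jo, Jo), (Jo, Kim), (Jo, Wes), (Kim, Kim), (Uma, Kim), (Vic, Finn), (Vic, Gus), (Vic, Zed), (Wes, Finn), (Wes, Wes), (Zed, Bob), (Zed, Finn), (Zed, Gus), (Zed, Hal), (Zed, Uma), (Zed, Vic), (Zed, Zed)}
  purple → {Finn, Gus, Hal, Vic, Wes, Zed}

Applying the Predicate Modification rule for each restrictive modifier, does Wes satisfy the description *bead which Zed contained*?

⟦which Zed contained⟧ = {x : ⟨Zed, x⟩ ∈ ⟦contained⟧} = {Bob, Finn, Gus, Hal, Uma, Vic, Zed}
⟦bead⟧ = {Bob, Dan, Hal, Jo, Kim, Uma, Vic}
… ∩ ⟦which Zed contained⟧ = {Bob, Dan, Hal, Jo, Kim, Uma, Vic} ∩ {Bob, Finn, Gus, Hal, Uma, Vic, Zed} = {Bob, Hal, Uma, Vic}
⟦bead which Zed contained⟧ = {Bob, Hal, Uma, Vic}; Wes ∉ this set.

no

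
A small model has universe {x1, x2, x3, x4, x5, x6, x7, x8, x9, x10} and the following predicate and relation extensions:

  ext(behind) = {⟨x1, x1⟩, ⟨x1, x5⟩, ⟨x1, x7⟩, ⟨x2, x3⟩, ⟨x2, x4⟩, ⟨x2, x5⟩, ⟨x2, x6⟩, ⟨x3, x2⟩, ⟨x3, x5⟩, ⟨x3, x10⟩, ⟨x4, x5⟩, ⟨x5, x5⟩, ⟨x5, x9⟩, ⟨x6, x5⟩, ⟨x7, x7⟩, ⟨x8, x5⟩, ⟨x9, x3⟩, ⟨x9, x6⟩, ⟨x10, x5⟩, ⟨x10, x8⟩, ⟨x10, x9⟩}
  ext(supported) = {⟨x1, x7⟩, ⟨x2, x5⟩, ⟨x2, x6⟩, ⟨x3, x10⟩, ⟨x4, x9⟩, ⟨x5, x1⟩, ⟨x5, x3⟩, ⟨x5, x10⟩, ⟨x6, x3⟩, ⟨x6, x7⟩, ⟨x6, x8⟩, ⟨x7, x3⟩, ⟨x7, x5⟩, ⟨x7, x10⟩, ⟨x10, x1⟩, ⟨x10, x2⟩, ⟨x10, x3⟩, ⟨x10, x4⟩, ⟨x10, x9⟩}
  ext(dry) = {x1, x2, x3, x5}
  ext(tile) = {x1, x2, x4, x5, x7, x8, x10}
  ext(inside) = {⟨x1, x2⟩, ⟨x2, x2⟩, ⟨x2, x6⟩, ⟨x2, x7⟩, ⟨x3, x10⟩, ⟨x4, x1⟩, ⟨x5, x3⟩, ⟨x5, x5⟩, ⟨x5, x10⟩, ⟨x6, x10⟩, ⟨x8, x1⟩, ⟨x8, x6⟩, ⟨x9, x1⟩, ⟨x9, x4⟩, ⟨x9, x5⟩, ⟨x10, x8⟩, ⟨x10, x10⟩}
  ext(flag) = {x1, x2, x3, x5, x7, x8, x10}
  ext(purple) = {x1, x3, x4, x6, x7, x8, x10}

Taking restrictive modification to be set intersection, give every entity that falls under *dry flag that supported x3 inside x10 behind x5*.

{x5}

⟦that supported x3⟧ = {x : ⟨x, x3⟩ ∈ ⟦supported⟧} = {x5, x6, x7, x10}
⟦inside x10⟧ = {x : ⟨x, x10⟩ ∈ ⟦inside⟧} = {x3, x5, x6, x10}
⟦behind x5⟧ = {x : ⟨x, x5⟩ ∈ ⟦behind⟧} = {x1, x2, x3, x4, x5, x6, x8, x10}
⟦flag⟧ = {x1, x2, x3, x5, x7, x8, x10}
… ∩ ⟦that supported x3⟧ = {x1, x2, x3, x5, x7, x8, x10} ∩ {x5, x6, x7, x10} = {x5, x7, x10}
… ∩ ⟦inside x10⟧ = {x5, x7, x10} ∩ {x3, x5, x6, x10} = {x5, x10}
… ∩ ⟦behind x5⟧ = {x5, x10} ∩ {x1, x2, x3, x4, x5, x6, x8, x10} = {x5, x10}
… ∩ ⟦dry⟧ = {x5, x10} ∩ {x1, x2, x3, x5} = {x5}
So ⟦dry flag that supported x3 inside x10 behind x5⟧ = {x5}.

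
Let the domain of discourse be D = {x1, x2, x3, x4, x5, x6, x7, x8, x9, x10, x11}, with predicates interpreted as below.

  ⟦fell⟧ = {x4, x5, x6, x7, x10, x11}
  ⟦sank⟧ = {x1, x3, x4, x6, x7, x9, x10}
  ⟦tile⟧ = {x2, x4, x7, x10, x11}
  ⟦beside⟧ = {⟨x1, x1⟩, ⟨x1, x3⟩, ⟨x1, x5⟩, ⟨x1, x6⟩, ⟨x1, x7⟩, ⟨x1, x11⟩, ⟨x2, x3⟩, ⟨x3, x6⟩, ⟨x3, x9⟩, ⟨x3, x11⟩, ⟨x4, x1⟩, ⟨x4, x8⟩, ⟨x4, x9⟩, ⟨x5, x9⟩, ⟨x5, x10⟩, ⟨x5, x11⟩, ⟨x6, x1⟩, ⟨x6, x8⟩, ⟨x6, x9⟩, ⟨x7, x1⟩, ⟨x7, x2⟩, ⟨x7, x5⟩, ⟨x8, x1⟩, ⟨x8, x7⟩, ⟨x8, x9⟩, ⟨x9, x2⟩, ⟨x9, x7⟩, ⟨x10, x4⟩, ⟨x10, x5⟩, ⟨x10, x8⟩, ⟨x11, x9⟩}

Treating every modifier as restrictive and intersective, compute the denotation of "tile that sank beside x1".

⟦that sank⟧ = ⟦sank⟧ = {x1, x3, x4, x6, x7, x9, x10}
⟦beside x1⟧ = {x : ⟨x, x1⟩ ∈ ⟦beside⟧} = {x1, x4, x6, x7, x8}
⟦tile⟧ = {x2, x4, x7, x10, x11}
… ∩ ⟦that sank⟧ = {x2, x4, x7, x10, x11} ∩ {x1, x3, x4, x6, x7, x9, x10} = {x4, x7, x10}
… ∩ ⟦beside x1⟧ = {x4, x7, x10} ∩ {x1, x4, x6, x7, x8} = {x4, x7}
So ⟦tile that sank beside x1⟧ = {x4, x7}.

{x4, x7}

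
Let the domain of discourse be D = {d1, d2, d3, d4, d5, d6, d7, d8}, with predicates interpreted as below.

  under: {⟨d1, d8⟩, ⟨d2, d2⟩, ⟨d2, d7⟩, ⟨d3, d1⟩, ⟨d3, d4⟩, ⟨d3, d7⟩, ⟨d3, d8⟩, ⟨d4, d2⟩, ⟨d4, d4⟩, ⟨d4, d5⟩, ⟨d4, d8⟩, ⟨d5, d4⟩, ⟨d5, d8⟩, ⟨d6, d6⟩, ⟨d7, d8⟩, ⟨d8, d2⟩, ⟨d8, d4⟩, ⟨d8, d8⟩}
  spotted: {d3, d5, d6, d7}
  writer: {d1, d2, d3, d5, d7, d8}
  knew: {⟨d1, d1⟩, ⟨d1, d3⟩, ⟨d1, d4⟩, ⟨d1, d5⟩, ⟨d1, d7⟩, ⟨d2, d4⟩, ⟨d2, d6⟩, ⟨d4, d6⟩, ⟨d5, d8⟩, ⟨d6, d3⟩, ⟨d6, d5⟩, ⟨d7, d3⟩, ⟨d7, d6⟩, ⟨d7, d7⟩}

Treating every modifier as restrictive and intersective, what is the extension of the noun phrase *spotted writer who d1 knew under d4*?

⟦who d1 knew⟧ = {x : ⟨d1, x⟩ ∈ ⟦knew⟧} = {d1, d3, d4, d5, d7}
⟦under d4⟧ = {x : ⟨x, d4⟩ ∈ ⟦under⟧} = {d3, d4, d5, d8}
⟦writer⟧ = {d1, d2, d3, d5, d7, d8}
… ∩ ⟦who d1 knew⟧ = {d1, d2, d3, d5, d7, d8} ∩ {d1, d3, d4, d5, d7} = {d1, d3, d5, d7}
… ∩ ⟦under d4⟧ = {d1, d3, d5, d7} ∩ {d3, d4, d5, d8} = {d3, d5}
… ∩ ⟦spotted⟧ = {d3, d5} ∩ {d3, d5, d6, d7} = {d3, d5}
So ⟦spotted writer who d1 knew under d4⟧ = {d3, d5}.

{d3, d5}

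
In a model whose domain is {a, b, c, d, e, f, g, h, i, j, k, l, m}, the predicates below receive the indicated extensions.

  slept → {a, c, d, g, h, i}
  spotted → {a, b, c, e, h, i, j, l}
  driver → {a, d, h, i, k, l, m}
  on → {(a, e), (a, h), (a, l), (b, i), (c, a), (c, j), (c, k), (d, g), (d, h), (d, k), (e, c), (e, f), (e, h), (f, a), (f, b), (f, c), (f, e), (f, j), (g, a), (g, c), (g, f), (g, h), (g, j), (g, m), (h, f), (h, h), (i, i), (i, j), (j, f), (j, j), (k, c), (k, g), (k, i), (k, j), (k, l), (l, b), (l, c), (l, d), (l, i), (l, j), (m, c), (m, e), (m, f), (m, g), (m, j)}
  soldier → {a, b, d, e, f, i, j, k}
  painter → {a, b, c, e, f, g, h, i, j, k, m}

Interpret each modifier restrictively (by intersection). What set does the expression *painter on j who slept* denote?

⟦on j⟧ = {x : ⟨x, j⟩ ∈ ⟦on⟧} = {c, f, g, i, j, k, l, m}
⟦who slept⟧ = ⟦slept⟧ = {a, c, d, g, h, i}
⟦painter⟧ = {a, b, c, e, f, g, h, i, j, k, m}
… ∩ ⟦on j⟧ = {a, b, c, e, f, g, h, i, j, k, m} ∩ {c, f, g, i, j, k, l, m} = {c, f, g, i, j, k, m}
… ∩ ⟦who slept⟧ = {c, f, g, i, j, k, m} ∩ {a, c, d, g, h, i} = {c, g, i}
So ⟦painter on j who slept⟧ = {c, g, i}.

{c, g, i}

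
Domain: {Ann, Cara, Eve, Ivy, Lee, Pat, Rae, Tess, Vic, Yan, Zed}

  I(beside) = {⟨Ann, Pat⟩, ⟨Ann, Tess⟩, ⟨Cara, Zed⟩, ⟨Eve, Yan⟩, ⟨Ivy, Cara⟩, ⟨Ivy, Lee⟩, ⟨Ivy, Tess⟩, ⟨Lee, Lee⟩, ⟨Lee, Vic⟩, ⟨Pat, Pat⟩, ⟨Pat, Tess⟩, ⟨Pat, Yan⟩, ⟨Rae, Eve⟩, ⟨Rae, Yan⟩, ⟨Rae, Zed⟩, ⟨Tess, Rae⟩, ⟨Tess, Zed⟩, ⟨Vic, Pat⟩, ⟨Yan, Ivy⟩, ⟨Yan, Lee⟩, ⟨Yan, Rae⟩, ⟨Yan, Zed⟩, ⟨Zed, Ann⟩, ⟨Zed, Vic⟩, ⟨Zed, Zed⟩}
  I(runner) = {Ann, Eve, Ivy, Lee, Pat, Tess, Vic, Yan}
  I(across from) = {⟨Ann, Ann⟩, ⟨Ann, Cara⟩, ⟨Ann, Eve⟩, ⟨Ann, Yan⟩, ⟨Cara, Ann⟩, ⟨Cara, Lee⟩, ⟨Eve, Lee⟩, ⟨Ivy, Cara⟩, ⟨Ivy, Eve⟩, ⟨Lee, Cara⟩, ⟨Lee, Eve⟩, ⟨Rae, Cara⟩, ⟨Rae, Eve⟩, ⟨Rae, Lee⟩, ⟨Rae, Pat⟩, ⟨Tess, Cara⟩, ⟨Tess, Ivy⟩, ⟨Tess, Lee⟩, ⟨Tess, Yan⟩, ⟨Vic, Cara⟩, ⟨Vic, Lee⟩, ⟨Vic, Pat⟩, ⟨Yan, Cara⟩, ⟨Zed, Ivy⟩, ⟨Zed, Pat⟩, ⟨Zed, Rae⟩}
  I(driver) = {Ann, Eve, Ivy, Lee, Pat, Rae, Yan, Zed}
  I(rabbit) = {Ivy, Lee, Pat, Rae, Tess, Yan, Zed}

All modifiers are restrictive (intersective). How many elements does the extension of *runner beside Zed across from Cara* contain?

⟦beside Zed⟧ = {x : ⟨x, Zed⟩ ∈ ⟦beside⟧} = {Cara, Rae, Tess, Yan, Zed}
⟦across from Cara⟧ = {x : ⟨x, Cara⟩ ∈ ⟦across from⟧} = {Ann, Ivy, Lee, Rae, Tess, Vic, Yan}
⟦runner⟧ = {Ann, Eve, Ivy, Lee, Pat, Tess, Vic, Yan}
… ∩ ⟦beside Zed⟧ = {Ann, Eve, Ivy, Lee, Pat, Tess, Vic, Yan} ∩ {Cara, Rae, Tess, Yan, Zed} = {Tess, Yan}
… ∩ ⟦across from Cara⟧ = {Tess, Yan} ∩ {Ann, Ivy, Lee, Rae, Tess, Vic, Yan} = {Tess, Yan}
⟦runner beside Zed across from Cara⟧ = {Tess, Yan}, so the cardinality is 2.

2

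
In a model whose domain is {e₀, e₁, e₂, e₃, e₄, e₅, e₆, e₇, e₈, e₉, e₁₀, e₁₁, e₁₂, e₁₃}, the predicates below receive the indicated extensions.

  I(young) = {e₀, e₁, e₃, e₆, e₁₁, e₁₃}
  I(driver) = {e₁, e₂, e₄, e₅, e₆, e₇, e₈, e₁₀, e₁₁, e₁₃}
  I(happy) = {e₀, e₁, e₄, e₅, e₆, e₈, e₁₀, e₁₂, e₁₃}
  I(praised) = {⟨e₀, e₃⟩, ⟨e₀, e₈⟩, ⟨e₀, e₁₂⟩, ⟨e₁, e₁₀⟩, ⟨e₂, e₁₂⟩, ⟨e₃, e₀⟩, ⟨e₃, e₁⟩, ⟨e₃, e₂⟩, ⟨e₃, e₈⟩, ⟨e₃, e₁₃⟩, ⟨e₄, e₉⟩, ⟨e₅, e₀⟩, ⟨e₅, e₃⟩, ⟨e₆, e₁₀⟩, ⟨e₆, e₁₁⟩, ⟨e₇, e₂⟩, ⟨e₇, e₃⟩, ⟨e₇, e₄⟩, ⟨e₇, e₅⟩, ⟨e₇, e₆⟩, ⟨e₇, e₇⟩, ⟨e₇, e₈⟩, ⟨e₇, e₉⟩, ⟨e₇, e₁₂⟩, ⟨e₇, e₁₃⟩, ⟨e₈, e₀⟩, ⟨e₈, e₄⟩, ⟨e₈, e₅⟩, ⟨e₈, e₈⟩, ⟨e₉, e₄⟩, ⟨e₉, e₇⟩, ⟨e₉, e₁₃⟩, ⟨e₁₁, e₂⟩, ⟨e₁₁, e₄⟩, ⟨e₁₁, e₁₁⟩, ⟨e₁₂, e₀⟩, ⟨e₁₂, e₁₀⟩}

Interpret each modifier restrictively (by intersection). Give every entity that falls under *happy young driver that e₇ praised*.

⟦that e₇ praised⟧ = {x : ⟨e₇, x⟩ ∈ ⟦praised⟧} = {e₂, e₃, e₄, e₅, e₆, e₇, e₈, e₉, e₁₂, e₁₃}
⟦driver⟧ = {e₁, e₂, e₄, e₅, e₆, e₇, e₈, e₁₀, e₁₁, e₁₃}
… ∩ ⟦that e₇ praised⟧ = {e₁, e₂, e₄, e₅, e₆, e₇, e₈, e₁₀, e₁₁, e₁₃} ∩ {e₂, e₃, e₄, e₅, e₆, e₇, e₈, e₉, e₁₂, e₁₃} = {e₂, e₄, e₅, e₆, e₇, e₈, e₁₃}
… ∩ ⟦happy⟧ = {e₂, e₄, e₅, e₆, e₇, e₈, e₁₃} ∩ {e₀, e₁, e₄, e₅, e₆, e₈, e₁₀, e₁₂, e₁₃} = {e₄, e₅, e₆, e₈, e₁₃}
… ∩ ⟦young⟧ = {e₄, e₅, e₆, e₈, e₁₃} ∩ {e₀, e₁, e₃, e₆, e₁₁, e₁₃} = {e₆, e₁₃}
So ⟦happy young driver that e₇ praised⟧ = {e₆, e₁₃}.

{e₆, e₁₃}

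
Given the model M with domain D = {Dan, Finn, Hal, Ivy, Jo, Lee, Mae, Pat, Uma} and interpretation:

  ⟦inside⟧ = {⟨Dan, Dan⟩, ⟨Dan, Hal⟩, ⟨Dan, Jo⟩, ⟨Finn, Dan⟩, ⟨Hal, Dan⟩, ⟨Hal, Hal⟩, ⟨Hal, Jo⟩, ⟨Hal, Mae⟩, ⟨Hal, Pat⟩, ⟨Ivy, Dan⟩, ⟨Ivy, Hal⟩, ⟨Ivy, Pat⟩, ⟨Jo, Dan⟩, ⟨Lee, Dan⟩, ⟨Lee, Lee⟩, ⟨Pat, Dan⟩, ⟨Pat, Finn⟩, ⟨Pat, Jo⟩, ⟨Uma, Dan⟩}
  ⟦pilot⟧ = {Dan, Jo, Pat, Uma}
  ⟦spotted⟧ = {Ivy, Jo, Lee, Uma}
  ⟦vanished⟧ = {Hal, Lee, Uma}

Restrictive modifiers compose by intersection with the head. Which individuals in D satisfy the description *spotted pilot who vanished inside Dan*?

⟦who vanished⟧ = ⟦vanished⟧ = {Hal, Lee, Uma}
⟦inside Dan⟧ = {x : ⟨x, Dan⟩ ∈ ⟦inside⟧} = {Dan, Finn, Hal, Ivy, Jo, Lee, Pat, Uma}
⟦pilot⟧ = {Dan, Jo, Pat, Uma}
… ∩ ⟦who vanished⟧ = {Dan, Jo, Pat, Uma} ∩ {Hal, Lee, Uma} = {Uma}
… ∩ ⟦inside Dan⟧ = {Uma} ∩ {Dan, Finn, Hal, Ivy, Jo, Lee, Pat, Uma} = {Uma}
… ∩ ⟦spotted⟧ = {Uma} ∩ {Ivy, Jo, Lee, Uma} = {Uma}
So ⟦spotted pilot who vanished inside Dan⟧ = {Uma}.

{Uma}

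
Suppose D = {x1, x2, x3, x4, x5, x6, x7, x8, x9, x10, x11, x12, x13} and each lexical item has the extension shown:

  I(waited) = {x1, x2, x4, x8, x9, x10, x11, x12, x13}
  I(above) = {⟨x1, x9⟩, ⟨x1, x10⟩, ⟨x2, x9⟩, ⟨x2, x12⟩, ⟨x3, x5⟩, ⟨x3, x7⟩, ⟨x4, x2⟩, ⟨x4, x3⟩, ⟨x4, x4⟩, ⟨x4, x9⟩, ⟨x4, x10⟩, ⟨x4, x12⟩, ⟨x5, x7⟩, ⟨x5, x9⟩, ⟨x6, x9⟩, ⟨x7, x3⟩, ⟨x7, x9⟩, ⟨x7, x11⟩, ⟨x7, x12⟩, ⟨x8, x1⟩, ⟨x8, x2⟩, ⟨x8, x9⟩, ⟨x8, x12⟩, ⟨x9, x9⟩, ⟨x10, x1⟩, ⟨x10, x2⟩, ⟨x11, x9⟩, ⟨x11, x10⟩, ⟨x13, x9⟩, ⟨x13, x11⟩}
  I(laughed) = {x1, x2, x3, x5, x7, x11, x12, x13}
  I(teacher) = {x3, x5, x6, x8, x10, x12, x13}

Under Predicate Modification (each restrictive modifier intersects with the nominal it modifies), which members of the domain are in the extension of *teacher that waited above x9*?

⟦that waited⟧ = ⟦waited⟧ = {x1, x2, x4, x8, x9, x10, x11, x12, x13}
⟦above x9⟧ = {x : ⟨x, x9⟩ ∈ ⟦above⟧} = {x1, x2, x4, x5, x6, x7, x8, x9, x11, x13}
⟦teacher⟧ = {x3, x5, x6, x8, x10, x12, x13}
… ∩ ⟦that waited⟧ = {x3, x5, x6, x8, x10, x12, x13} ∩ {x1, x2, x4, x8, x9, x10, x11, x12, x13} = {x8, x10, x12, x13}
… ∩ ⟦above x9⟧ = {x8, x10, x12, x13} ∩ {x1, x2, x4, x5, x6, x7, x8, x9, x11, x13} = {x8, x13}
So ⟦teacher that waited above x9⟧ = {x8, x13}.

{x8, x13}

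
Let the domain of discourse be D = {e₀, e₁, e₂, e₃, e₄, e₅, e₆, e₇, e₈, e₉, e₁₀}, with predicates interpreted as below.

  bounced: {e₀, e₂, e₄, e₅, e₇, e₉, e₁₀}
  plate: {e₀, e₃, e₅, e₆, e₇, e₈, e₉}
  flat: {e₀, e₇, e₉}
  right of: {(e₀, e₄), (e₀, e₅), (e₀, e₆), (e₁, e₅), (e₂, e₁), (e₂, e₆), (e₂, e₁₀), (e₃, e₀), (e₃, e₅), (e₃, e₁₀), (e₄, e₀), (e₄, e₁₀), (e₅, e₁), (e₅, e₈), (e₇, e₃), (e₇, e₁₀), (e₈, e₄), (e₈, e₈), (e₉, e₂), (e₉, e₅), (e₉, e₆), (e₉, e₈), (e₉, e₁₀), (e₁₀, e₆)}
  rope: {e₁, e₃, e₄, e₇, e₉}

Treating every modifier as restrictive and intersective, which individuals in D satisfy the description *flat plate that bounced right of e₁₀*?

⟦that bounced⟧ = ⟦bounced⟧ = {e₀, e₂, e₄, e₅, e₇, e₉, e₁₀}
⟦right of e₁₀⟧ = {x : ⟨x, e₁₀⟩ ∈ ⟦right of⟧} = {e₂, e₃, e₄, e₇, e₉}
⟦plate⟧ = {e₀, e₃, e₅, e₆, e₇, e₈, e₉}
… ∩ ⟦that bounced⟧ = {e₀, e₃, e₅, e₆, e₇, e₈, e₉} ∩ {e₀, e₂, e₄, e₅, e₇, e₉, e₁₀} = {e₀, e₅, e₇, e₉}
… ∩ ⟦right of e₁₀⟧ = {e₀, e₅, e₇, e₉} ∩ {e₂, e₃, e₄, e₇, e₉} = {e₇, e₉}
… ∩ ⟦flat⟧ = {e₇, e₉} ∩ {e₀, e₇, e₉} = {e₇, e₉}
So ⟦flat plate that bounced right of e₁₀⟧ = {e₇, e₉}.

{e₇, e₉}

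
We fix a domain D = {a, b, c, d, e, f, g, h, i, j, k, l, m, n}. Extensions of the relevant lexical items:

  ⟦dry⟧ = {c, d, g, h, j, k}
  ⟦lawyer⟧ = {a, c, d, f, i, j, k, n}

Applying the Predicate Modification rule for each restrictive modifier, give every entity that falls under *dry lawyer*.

⟦lawyer⟧ = {a, c, d, f, i, j, k, n}
… ∩ ⟦dry⟧ = {a, c, d, f, i, j, k, n} ∩ {c, d, g, h, j, k} = {c, d, j, k}
So ⟦dry lawyer⟧ = {c, d, j, k}.

{c, d, j, k}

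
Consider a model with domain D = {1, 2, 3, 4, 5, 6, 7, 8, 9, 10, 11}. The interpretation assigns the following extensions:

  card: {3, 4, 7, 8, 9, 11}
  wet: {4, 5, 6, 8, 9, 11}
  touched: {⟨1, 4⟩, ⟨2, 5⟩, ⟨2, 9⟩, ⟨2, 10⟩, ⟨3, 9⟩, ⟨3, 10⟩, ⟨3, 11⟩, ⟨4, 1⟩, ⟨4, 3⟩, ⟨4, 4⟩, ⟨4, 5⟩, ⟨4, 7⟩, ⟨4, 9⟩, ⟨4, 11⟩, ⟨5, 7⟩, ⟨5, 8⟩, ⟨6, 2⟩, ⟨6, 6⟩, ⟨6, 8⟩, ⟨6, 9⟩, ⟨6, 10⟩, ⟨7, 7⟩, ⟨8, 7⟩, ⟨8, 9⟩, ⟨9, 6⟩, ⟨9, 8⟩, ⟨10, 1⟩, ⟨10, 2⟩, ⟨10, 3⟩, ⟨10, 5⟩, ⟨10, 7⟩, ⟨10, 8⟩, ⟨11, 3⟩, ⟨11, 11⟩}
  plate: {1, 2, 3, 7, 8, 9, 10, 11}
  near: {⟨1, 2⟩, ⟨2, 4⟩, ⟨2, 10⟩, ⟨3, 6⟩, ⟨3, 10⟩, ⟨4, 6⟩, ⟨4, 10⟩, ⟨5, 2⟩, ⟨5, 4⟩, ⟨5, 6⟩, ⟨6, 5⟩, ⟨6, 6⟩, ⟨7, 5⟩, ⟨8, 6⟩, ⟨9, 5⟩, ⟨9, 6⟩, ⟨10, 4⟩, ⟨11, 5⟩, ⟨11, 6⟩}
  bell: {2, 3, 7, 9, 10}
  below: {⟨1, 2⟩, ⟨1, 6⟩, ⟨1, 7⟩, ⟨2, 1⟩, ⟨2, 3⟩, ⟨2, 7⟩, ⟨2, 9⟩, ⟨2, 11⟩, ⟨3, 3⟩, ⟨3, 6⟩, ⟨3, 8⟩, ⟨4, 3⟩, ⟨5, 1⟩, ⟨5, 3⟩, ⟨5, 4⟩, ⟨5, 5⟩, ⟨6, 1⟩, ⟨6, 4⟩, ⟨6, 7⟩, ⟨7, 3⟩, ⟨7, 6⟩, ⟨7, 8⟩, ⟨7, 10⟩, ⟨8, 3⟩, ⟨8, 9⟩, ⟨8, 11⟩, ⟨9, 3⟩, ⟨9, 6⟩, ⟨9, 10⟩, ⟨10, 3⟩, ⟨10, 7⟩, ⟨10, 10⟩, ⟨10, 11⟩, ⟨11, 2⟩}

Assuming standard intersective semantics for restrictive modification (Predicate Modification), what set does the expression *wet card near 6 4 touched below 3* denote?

{4, 9}

⟦near 6⟧ = {x : ⟨x, 6⟩ ∈ ⟦near⟧} = {3, 4, 5, 6, 8, 9, 11}
⟦4 touched⟧ = {x : ⟨4, x⟩ ∈ ⟦touched⟧} = {1, 3, 4, 5, 7, 9, 11}
⟦below 3⟧ = {x : ⟨x, 3⟩ ∈ ⟦below⟧} = {2, 3, 4, 5, 7, 8, 9, 10}
⟦card⟧ = {3, 4, 7, 8, 9, 11}
… ∩ ⟦near 6⟧ = {3, 4, 7, 8, 9, 11} ∩ {3, 4, 5, 6, 8, 9, 11} = {3, 4, 8, 9, 11}
… ∩ ⟦4 touched⟧ = {3, 4, 8, 9, 11} ∩ {1, 3, 4, 5, 7, 9, 11} = {3, 4, 9, 11}
… ∩ ⟦below 3⟧ = {3, 4, 9, 11} ∩ {2, 3, 4, 5, 7, 8, 9, 10} = {3, 4, 9}
… ∩ ⟦wet⟧ = {3, 4, 9} ∩ {4, 5, 6, 8, 9, 11} = {4, 9}
So ⟦wet card near 6 4 touched below 3⟧ = {4, 9}.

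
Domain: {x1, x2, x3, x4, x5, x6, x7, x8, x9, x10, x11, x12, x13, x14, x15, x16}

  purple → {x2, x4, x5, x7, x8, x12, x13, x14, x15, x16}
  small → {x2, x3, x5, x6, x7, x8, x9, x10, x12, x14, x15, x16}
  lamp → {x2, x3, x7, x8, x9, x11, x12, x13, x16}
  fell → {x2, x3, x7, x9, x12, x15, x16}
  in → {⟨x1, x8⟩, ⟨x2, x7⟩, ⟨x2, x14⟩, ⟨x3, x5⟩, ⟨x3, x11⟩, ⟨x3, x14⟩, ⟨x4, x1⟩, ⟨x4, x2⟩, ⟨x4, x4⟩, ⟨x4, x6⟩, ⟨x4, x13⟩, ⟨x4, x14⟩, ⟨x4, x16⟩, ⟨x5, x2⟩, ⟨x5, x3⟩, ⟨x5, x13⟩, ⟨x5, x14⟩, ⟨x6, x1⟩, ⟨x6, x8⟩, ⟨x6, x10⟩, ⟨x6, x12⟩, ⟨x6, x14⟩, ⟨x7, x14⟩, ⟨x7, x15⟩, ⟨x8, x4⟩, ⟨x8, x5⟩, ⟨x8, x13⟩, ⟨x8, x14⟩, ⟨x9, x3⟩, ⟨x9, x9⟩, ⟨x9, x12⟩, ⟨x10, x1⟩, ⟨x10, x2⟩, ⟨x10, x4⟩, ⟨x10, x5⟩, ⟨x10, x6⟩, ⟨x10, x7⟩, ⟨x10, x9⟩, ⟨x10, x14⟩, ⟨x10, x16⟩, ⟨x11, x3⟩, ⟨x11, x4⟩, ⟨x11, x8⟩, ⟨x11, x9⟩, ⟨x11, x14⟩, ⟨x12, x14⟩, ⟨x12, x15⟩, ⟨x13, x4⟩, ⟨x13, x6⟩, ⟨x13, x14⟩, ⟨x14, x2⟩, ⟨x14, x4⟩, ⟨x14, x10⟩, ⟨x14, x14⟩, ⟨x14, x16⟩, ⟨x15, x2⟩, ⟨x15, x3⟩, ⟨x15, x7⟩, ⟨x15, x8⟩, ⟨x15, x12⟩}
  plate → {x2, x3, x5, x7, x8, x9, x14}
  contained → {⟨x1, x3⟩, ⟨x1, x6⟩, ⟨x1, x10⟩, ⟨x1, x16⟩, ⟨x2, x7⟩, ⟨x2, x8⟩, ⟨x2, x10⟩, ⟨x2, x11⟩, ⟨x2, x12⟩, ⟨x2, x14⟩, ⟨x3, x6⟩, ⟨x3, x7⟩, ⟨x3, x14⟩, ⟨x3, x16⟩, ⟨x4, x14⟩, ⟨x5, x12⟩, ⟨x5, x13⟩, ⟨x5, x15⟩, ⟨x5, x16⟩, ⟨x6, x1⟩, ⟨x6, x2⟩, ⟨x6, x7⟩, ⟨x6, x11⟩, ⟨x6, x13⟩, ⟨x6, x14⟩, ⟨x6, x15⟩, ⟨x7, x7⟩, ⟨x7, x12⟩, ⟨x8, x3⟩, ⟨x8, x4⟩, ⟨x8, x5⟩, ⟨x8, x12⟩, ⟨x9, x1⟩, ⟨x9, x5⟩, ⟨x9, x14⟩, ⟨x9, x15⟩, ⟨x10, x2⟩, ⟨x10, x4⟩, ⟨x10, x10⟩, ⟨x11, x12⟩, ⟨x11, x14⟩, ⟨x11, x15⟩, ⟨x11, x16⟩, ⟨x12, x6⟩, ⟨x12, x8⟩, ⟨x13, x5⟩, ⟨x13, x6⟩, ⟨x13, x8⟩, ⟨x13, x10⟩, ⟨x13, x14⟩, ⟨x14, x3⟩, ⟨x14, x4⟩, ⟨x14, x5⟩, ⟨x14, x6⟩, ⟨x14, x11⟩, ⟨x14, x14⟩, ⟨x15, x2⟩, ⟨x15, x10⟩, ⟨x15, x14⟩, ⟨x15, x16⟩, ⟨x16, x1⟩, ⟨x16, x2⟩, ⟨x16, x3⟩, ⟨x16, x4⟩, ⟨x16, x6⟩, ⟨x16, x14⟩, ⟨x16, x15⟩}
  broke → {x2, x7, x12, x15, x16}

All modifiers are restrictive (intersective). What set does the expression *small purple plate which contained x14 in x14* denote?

{x2, x14}

⟦which contained x14⟧ = {x : ⟨x, x14⟩ ∈ ⟦contained⟧} = {x2, x3, x4, x6, x9, x11, x13, x14, x15, x16}
⟦in x14⟧ = {x : ⟨x, x14⟩ ∈ ⟦in⟧} = {x2, x3, x4, x5, x6, x7, x8, x10, x11, x12, x13, x14}
⟦plate⟧ = {x2, x3, x5, x7, x8, x9, x14}
… ∩ ⟦which contained x14⟧ = {x2, x3, x5, x7, x8, x9, x14} ∩ {x2, x3, x4, x6, x9, x11, x13, x14, x15, x16} = {x2, x3, x9, x14}
… ∩ ⟦in x14⟧ = {x2, x3, x9, x14} ∩ {x2, x3, x4, x5, x6, x7, x8, x10, x11, x12, x13, x14} = {x2, x3, x14}
… ∩ ⟦small⟧ = {x2, x3, x14} ∩ {x2, x3, x5, x6, x7, x8, x9, x10, x12, x14, x15, x16} = {x2, x3, x14}
… ∩ ⟦purple⟧ = {x2, x3, x14} ∩ {x2, x4, x5, x7, x8, x12, x13, x14, x15, x16} = {x2, x14}
So ⟦small purple plate which contained x14 in x14⟧ = {x2, x14}.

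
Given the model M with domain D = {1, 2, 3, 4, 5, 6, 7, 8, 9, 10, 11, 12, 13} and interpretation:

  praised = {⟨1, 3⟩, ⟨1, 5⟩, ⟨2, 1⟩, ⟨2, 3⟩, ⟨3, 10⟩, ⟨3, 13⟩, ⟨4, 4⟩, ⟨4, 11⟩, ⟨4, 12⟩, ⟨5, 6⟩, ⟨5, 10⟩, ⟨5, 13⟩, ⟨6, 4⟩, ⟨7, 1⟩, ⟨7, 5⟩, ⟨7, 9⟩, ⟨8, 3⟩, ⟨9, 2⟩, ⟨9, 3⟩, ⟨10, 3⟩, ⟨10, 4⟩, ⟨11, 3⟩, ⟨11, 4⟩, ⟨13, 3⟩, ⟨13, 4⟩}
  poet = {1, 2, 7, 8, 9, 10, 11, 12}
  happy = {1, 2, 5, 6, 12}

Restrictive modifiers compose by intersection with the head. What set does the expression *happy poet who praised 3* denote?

{1, 2}

⟦who praised 3⟧ = {x : ⟨x, 3⟩ ∈ ⟦praised⟧} = {1, 2, 8, 9, 10, 11, 13}
⟦poet⟧ = {1, 2, 7, 8, 9, 10, 11, 12}
… ∩ ⟦who praised 3⟧ = {1, 2, 7, 8, 9, 10, 11, 12} ∩ {1, 2, 8, 9, 10, 11, 13} = {1, 2, 8, 9, 10, 11}
… ∩ ⟦happy⟧ = {1, 2, 8, 9, 10, 11} ∩ {1, 2, 5, 6, 12} = {1, 2}
So ⟦happy poet who praised 3⟧ = {1, 2}.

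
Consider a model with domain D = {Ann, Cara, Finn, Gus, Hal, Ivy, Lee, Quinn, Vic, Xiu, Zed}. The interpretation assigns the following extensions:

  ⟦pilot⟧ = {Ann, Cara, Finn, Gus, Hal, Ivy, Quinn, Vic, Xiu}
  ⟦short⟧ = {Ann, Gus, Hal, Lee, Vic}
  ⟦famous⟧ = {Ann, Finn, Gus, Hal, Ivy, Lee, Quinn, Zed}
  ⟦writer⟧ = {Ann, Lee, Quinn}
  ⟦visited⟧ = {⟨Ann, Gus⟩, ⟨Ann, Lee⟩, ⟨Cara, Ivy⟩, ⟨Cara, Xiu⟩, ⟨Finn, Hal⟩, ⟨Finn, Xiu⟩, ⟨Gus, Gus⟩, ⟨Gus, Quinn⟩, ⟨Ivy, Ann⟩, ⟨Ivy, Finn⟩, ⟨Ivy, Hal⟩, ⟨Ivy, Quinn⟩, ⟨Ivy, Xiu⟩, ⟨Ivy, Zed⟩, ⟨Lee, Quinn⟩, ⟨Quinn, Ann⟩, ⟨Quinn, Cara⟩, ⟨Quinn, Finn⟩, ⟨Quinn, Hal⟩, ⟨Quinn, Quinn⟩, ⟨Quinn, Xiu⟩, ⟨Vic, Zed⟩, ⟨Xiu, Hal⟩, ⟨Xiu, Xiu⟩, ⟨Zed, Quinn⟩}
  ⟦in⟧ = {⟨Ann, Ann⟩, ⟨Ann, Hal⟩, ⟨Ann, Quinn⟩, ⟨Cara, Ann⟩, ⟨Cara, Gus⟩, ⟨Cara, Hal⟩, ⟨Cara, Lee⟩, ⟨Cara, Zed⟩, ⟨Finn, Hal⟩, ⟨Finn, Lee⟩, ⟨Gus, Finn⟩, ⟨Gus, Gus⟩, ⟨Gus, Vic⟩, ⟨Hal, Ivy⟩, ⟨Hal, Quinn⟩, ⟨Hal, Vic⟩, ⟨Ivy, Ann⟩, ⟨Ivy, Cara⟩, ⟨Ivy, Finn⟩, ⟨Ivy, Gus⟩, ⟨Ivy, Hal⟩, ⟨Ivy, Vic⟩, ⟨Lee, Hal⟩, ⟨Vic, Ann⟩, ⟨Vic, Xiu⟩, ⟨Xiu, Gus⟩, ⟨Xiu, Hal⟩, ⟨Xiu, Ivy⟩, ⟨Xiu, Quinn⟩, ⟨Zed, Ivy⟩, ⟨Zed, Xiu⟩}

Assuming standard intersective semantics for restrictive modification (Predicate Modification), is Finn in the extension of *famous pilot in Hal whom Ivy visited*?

yes

⟦in Hal⟧ = {x : ⟨x, Hal⟩ ∈ ⟦in⟧} = {Ann, Cara, Finn, Ivy, Lee, Xiu}
⟦whom Ivy visited⟧ = {x : ⟨Ivy, x⟩ ∈ ⟦visited⟧} = {Ann, Finn, Hal, Quinn, Xiu, Zed}
⟦pilot⟧ = {Ann, Cara, Finn, Gus, Hal, Ivy, Quinn, Vic, Xiu}
… ∩ ⟦in Hal⟧ = {Ann, Cara, Finn, Gus, Hal, Ivy, Quinn, Vic, Xiu} ∩ {Ann, Cara, Finn, Ivy, Lee, Xiu} = {Ann, Cara, Finn, Ivy, Xiu}
… ∩ ⟦whom Ivy visited⟧ = {Ann, Cara, Finn, Ivy, Xiu} ∩ {Ann, Finn, Hal, Quinn, Xiu, Zed} = {Ann, Finn, Xiu}
… ∩ ⟦famous⟧ = {Ann, Finn, Xiu} ∩ {Ann, Finn, Gus, Hal, Ivy, Lee, Quinn, Zed} = {Ann, Finn}
⟦famous pilot in Hal whom Ivy visited⟧ = {Ann, Finn}; Finn ∈ this set.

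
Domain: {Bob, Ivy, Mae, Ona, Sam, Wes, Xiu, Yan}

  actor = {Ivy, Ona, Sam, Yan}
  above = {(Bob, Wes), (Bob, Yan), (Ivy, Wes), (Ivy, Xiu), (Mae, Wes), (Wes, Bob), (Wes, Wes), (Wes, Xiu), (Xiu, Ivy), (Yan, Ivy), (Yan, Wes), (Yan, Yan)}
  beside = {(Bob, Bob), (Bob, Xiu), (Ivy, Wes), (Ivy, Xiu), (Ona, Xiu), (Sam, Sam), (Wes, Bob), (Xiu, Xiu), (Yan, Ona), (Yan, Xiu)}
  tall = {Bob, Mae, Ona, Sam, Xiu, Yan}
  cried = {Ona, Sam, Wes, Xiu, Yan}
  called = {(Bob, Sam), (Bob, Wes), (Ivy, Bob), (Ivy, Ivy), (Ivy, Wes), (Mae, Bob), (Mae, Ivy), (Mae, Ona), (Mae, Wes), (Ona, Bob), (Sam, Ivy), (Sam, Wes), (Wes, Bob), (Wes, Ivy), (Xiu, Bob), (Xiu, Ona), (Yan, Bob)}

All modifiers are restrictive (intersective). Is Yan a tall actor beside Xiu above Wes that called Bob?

⟦beside Xiu⟧ = {x : ⟨x, Xiu⟩ ∈ ⟦beside⟧} = {Bob, Ivy, Ona, Xiu, Yan}
⟦above Wes⟧ = {x : ⟨x, Wes⟩ ∈ ⟦above⟧} = {Bob, Ivy, Mae, Wes, Yan}
⟦that called Bob⟧ = {x : ⟨x, Bob⟩ ∈ ⟦called⟧} = {Ivy, Mae, Ona, Wes, Xiu, Yan}
⟦actor⟧ = {Ivy, Ona, Sam, Yan}
… ∩ ⟦beside Xiu⟧ = {Ivy, Ona, Sam, Yan} ∩ {Bob, Ivy, Ona, Xiu, Yan} = {Ivy, Ona, Yan}
… ∩ ⟦above Wes⟧ = {Ivy, Ona, Yan} ∩ {Bob, Ivy, Mae, Wes, Yan} = {Ivy, Yan}
… ∩ ⟦that called Bob⟧ = {Ivy, Yan} ∩ {Ivy, Mae, Ona, Wes, Xiu, Yan} = {Ivy, Yan}
… ∩ ⟦tall⟧ = {Ivy, Yan} ∩ {Bob, Mae, Ona, Sam, Xiu, Yan} = {Yan}
⟦tall actor beside Xiu above Wes that called Bob⟧ = {Yan}; Yan ∈ this set.

yes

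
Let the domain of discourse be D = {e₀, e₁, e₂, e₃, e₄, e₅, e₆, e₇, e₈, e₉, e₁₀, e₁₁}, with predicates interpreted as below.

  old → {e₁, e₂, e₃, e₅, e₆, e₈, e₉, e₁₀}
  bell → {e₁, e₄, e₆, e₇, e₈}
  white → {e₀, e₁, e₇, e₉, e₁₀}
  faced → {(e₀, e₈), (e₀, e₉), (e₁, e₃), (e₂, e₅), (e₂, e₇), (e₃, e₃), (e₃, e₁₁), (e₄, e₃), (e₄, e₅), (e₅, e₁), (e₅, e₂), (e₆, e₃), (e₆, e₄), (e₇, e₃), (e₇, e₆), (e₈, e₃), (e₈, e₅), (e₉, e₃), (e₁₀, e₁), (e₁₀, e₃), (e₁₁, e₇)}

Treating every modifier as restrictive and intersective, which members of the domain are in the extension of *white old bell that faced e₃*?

⟦that faced e₃⟧ = {x : ⟨x, e₃⟩ ∈ ⟦faced⟧} = {e₁, e₃, e₄, e₆, e₇, e₈, e₉, e₁₀}
⟦bell⟧ = {e₁, e₄, e₆, e₇, e₈}
… ∩ ⟦that faced e₃⟧ = {e₁, e₄, e₆, e₇, e₈} ∩ {e₁, e₃, e₄, e₆, e₇, e₈, e₉, e₁₀} = {e₁, e₄, e₆, e₇, e₈}
… ∩ ⟦white⟧ = {e₁, e₄, e₆, e₇, e₈} ∩ {e₀, e₁, e₇, e₉, e₁₀} = {e₁, e₇}
… ∩ ⟦old⟧ = {e₁, e₇} ∩ {e₁, e₂, e₃, e₅, e₆, e₈, e₉, e₁₀} = {e₁}
So ⟦white old bell that faced e₃⟧ = {e₁}.

{e₁}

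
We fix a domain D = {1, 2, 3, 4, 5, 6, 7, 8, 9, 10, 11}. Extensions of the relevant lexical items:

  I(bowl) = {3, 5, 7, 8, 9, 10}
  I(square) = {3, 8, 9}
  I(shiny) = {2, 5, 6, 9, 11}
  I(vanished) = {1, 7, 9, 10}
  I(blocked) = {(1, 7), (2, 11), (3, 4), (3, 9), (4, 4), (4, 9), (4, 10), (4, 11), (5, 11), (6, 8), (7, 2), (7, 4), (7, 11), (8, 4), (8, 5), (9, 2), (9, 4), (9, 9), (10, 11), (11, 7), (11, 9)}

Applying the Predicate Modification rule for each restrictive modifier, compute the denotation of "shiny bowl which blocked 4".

⟦which blocked 4⟧ = {x : ⟨x, 4⟩ ∈ ⟦blocked⟧} = {3, 4, 7, 8, 9}
⟦bowl⟧ = {3, 5, 7, 8, 9, 10}
… ∩ ⟦which blocked 4⟧ = {3, 5, 7, 8, 9, 10} ∩ {3, 4, 7, 8, 9} = {3, 7, 8, 9}
… ∩ ⟦shiny⟧ = {3, 7, 8, 9} ∩ {2, 5, 6, 9, 11} = {9}
So ⟦shiny bowl which blocked 4⟧ = {9}.

{9}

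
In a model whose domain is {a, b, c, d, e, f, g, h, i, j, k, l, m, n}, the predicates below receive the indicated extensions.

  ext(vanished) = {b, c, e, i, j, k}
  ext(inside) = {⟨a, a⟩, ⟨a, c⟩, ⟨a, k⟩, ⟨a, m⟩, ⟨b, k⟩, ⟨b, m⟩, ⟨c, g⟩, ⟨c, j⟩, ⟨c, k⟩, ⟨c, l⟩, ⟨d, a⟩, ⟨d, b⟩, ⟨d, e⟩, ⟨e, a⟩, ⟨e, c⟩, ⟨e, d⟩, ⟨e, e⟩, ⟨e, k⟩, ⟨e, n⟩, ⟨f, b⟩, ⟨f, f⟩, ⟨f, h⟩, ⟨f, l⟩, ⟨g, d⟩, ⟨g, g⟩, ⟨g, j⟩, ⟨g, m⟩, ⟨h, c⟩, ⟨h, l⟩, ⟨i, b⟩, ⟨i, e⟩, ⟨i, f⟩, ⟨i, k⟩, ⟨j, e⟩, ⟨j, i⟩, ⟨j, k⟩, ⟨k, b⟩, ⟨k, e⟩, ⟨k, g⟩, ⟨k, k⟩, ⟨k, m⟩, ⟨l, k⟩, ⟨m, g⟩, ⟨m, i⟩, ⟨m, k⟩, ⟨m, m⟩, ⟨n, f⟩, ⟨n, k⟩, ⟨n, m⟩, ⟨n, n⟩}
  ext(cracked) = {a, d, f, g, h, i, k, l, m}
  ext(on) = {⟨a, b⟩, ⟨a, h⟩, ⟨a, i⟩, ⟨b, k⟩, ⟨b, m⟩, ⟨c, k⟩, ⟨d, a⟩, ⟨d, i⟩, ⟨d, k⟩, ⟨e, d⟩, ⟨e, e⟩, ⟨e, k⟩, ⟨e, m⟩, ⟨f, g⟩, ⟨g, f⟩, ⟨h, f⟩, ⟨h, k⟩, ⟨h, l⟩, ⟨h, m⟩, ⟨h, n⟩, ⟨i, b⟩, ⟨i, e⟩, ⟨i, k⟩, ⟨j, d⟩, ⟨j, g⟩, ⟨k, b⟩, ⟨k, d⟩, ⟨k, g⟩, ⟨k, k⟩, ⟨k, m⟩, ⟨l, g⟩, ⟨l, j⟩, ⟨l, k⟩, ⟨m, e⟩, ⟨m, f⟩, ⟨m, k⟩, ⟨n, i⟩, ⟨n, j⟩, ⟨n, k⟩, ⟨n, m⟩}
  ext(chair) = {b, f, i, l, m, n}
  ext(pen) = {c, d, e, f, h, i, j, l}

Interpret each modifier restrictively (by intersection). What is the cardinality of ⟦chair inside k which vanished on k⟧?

⟦inside k⟧ = {x : ⟨x, k⟩ ∈ ⟦inside⟧} = {a, b, c, e, i, j, k, l, m, n}
⟦which vanished⟧ = ⟦vanished⟧ = {b, c, e, i, j, k}
⟦on k⟧ = {x : ⟨x, k⟩ ∈ ⟦on⟧} = {b, c, d, e, h, i, k, l, m, n}
⟦chair⟧ = {b, f, i, l, m, n}
… ∩ ⟦inside k⟧ = {b, f, i, l, m, n} ∩ {a, b, c, e, i, j, k, l, m, n} = {b, i, l, m, n}
… ∩ ⟦which vanished⟧ = {b, i, l, m, n} ∩ {b, c, e, i, j, k} = {b, i}
… ∩ ⟦on k⟧ = {b, i} ∩ {b, c, d, e, h, i, k, l, m, n} = {b, i}
⟦chair inside k which vanished on k⟧ = {b, i}, so the cardinality is 2.

2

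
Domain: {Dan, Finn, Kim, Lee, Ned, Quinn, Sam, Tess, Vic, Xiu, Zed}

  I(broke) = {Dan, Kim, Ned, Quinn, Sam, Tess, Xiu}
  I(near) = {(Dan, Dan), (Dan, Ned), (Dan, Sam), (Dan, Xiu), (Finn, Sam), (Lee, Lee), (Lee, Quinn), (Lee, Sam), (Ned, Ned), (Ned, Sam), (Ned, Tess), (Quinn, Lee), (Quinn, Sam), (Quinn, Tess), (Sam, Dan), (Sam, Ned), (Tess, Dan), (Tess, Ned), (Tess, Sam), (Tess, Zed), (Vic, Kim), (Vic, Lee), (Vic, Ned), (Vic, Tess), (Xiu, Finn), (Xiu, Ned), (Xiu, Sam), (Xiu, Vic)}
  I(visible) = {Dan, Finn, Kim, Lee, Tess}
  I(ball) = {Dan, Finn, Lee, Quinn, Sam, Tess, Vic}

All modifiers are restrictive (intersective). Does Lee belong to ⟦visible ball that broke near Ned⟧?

no

⟦that broke⟧ = ⟦broke⟧ = {Dan, Kim, Ned, Quinn, Sam, Tess, Xiu}
⟦near Ned⟧ = {x : ⟨x, Ned⟩ ∈ ⟦near⟧} = {Dan, Ned, Sam, Tess, Vic, Xiu}
⟦ball⟧ = {Dan, Finn, Lee, Quinn, Sam, Tess, Vic}
… ∩ ⟦that broke⟧ = {Dan, Finn, Lee, Quinn, Sam, Tess, Vic} ∩ {Dan, Kim, Ned, Quinn, Sam, Tess, Xiu} = {Dan, Quinn, Sam, Tess}
… ∩ ⟦near Ned⟧ = {Dan, Quinn, Sam, Tess} ∩ {Dan, Ned, Sam, Tess, Vic, Xiu} = {Dan, Sam, Tess}
… ∩ ⟦visible⟧ = {Dan, Sam, Tess} ∩ {Dan, Finn, Kim, Lee, Tess} = {Dan, Tess}
⟦visible ball that broke near Ned⟧ = {Dan, Tess}; Lee ∉ this set.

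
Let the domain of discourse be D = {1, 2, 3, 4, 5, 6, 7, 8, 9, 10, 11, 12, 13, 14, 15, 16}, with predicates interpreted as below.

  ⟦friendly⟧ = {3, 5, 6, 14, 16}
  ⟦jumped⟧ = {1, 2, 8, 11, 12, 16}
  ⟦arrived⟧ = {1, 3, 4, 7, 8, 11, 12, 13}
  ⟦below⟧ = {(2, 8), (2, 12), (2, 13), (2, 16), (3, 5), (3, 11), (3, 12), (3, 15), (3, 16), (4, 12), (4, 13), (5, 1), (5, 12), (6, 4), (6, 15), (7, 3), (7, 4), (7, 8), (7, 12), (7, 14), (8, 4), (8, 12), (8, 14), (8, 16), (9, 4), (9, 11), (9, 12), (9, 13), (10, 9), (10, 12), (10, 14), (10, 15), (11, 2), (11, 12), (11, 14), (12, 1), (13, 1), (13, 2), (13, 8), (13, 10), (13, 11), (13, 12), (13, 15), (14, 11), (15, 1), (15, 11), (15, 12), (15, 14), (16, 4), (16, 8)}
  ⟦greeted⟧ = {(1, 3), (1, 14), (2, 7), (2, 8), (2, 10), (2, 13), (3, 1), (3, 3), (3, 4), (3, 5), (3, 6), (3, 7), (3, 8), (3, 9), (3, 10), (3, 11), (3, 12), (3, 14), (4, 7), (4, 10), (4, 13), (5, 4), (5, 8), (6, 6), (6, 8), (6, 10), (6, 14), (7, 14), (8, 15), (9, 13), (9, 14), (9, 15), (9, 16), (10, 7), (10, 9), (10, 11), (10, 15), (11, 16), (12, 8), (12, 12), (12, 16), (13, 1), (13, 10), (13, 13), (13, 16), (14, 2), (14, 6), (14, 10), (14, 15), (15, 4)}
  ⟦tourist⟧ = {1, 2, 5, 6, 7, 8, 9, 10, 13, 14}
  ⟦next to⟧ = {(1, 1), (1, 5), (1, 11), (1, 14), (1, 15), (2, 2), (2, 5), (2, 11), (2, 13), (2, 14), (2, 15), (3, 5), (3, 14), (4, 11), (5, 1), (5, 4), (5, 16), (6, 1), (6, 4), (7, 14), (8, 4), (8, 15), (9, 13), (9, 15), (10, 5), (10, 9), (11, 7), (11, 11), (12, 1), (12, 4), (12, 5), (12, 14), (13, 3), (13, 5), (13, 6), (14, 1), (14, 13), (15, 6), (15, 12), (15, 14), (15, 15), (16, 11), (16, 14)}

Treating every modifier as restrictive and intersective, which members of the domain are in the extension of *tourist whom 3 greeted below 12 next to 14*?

{7}

⟦whom 3 greeted⟧ = {x : ⟨3, x⟩ ∈ ⟦greeted⟧} = {1, 3, 4, 5, 6, 7, 8, 9, 10, 11, 12, 14}
⟦below 12⟧ = {x : ⟨x, 12⟩ ∈ ⟦below⟧} = {2, 3, 4, 5, 7, 8, 9, 10, 11, 13, 15}
⟦next to 14⟧ = {x : ⟨x, 14⟩ ∈ ⟦next to⟧} = {1, 2, 3, 7, 12, 15, 16}
⟦tourist⟧ = {1, 2, 5, 6, 7, 8, 9, 10, 13, 14}
… ∩ ⟦whom 3 greeted⟧ = {1, 2, 5, 6, 7, 8, 9, 10, 13, 14} ∩ {1, 3, 4, 5, 6, 7, 8, 9, 10, 11, 12, 14} = {1, 5, 6, 7, 8, 9, 10, 14}
… ∩ ⟦below 12⟧ = {1, 5, 6, 7, 8, 9, 10, 14} ∩ {2, 3, 4, 5, 7, 8, 9, 10, 11, 13, 15} = {5, 7, 8, 9, 10}
… ∩ ⟦next to 14⟧ = {5, 7, 8, 9, 10} ∩ {1, 2, 3, 7, 12, 15, 16} = {7}
So ⟦tourist whom 3 greeted below 12 next to 14⟧ = {7}.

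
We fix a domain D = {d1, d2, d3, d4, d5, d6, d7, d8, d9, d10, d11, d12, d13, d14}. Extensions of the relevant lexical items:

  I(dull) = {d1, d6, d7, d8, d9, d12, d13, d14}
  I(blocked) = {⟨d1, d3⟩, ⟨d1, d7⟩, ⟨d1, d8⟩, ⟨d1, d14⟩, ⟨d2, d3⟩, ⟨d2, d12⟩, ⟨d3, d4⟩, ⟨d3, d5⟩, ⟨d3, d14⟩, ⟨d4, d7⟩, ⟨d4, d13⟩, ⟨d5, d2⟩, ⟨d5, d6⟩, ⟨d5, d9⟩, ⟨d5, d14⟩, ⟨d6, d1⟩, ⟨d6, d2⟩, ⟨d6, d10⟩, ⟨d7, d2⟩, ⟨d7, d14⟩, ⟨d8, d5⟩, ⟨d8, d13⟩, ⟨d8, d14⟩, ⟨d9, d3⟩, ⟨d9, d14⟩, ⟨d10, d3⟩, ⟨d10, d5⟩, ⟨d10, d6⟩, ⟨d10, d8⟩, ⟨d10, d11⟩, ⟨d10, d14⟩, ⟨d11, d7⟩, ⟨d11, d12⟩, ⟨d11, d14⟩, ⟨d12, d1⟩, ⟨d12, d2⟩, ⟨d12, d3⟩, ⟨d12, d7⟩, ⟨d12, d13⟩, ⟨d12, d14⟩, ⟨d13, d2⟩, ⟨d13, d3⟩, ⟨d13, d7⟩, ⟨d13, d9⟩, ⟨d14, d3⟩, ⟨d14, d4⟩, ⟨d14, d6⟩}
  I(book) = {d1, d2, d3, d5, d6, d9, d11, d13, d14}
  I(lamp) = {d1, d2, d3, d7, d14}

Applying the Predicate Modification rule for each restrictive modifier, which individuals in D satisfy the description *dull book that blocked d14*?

⟦that blocked d14⟧ = {x : ⟨x, d14⟩ ∈ ⟦blocked⟧} = {d1, d3, d5, d7, d8, d9, d10, d11, d12}
⟦book⟧ = {d1, d2, d3, d5, d6, d9, d11, d13, d14}
… ∩ ⟦that blocked d14⟧ = {d1, d2, d3, d5, d6, d9, d11, d13, d14} ∩ {d1, d3, d5, d7, d8, d9, d10, d11, d12} = {d1, d3, d5, d9, d11}
… ∩ ⟦dull⟧ = {d1, d3, d5, d9, d11} ∩ {d1, d6, d7, d8, d9, d12, d13, d14} = {d1, d9}
So ⟦dull book that blocked d14⟧ = {d1, d9}.

{d1, d9}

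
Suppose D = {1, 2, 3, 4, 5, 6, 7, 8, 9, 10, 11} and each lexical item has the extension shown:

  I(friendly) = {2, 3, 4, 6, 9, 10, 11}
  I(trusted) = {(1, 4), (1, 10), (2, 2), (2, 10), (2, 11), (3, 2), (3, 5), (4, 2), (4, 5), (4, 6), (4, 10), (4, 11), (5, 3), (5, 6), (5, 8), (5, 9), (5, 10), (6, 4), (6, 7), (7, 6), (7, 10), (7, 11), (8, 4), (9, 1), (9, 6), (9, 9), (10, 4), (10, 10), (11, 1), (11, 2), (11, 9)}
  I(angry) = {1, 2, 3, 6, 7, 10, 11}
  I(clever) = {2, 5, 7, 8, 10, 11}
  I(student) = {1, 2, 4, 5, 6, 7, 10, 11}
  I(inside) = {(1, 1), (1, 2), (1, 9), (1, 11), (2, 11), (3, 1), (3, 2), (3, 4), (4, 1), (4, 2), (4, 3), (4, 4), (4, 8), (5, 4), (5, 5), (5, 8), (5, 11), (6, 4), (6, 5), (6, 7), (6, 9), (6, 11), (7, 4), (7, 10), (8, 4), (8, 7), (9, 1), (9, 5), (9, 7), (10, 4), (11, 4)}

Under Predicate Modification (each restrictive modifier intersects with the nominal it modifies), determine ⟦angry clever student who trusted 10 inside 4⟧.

{7, 10}

⟦who trusted 10⟧ = {x : ⟨x, 10⟩ ∈ ⟦trusted⟧} = {1, 2, 4, 5, 7, 10}
⟦inside 4⟧ = {x : ⟨x, 4⟩ ∈ ⟦inside⟧} = {3, 4, 5, 6, 7, 8, 10, 11}
⟦student⟧ = {1, 2, 4, 5, 6, 7, 10, 11}
… ∩ ⟦who trusted 10⟧ = {1, 2, 4, 5, 6, 7, 10, 11} ∩ {1, 2, 4, 5, 7, 10} = {1, 2, 4, 5, 7, 10}
… ∩ ⟦inside 4⟧ = {1, 2, 4, 5, 7, 10} ∩ {3, 4, 5, 6, 7, 8, 10, 11} = {4, 5, 7, 10}
… ∩ ⟦angry⟧ = {4, 5, 7, 10} ∩ {1, 2, 3, 6, 7, 10, 11} = {7, 10}
… ∩ ⟦clever⟧ = {7, 10} ∩ {2, 5, 7, 8, 10, 11} = {7, 10}
So ⟦angry clever student who trusted 10 inside 4⟧ = {7, 10}.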